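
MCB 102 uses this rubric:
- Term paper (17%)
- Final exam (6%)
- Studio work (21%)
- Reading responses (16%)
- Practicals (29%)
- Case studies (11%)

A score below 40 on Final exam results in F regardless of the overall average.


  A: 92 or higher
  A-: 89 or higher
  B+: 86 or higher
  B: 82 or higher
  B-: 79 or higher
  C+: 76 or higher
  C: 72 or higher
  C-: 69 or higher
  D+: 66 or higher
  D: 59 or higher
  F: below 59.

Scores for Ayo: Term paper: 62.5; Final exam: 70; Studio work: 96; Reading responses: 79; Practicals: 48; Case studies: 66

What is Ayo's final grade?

Final exam score 70 ≥ 40: minimum met.
Weighted total:
  Term paper 62.5 × 0.17 = 10.625
  Final exam 70 × 0.06 = 4.2
  Studio work 96 × 0.21 = 20.16
  Reading responses 79 × 0.16 = 12.64
  Practicals 48 × 0.29 = 13.92
  Case studies 66 × 0.11 = 7.26
Sum = 68.805
68.805 is ≥ 66 and < 69 → D+

D+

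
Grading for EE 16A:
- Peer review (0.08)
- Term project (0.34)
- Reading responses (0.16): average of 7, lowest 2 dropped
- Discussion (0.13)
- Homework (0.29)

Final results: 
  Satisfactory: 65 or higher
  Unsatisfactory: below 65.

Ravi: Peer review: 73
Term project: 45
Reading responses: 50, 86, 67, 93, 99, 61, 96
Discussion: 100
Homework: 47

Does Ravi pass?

Reading responses: drop 50, 61 → average of remaining 5 = 441/5 = 88.2
Weighted total:
  Peer review 73 × 0.08 = 5.84
  Term project 45 × 0.34 = 15.3
  Reading responses 88.2 × 0.16 = 14.112
  Discussion 100 × 0.13 = 13
  Homework 47 × 0.29 = 13.63
Sum = 61.882
61.882 < 65 → Unsatisfactory

Unsatisfactory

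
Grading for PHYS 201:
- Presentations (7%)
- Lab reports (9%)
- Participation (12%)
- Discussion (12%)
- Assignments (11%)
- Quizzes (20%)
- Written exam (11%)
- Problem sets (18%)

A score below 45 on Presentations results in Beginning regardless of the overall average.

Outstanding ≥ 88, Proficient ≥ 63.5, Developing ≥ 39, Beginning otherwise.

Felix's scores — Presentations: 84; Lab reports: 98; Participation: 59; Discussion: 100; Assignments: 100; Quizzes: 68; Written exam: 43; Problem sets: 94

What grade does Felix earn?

Proficient

Presentations score 84 ≥ 45: minimum met.
Weighted total:
  Presentations 84 × 0.07 = 5.88
  Lab reports 98 × 0.09 = 8.82
  Participation 59 × 0.12 = 7.08
  Discussion 100 × 0.12 = 12
  Assignments 100 × 0.11 = 11
  Quizzes 68 × 0.2 = 13.6
  Written exam 43 × 0.11 = 4.73
  Problem sets 94 × 0.18 = 16.92
Sum = 80.03
80.03 is ≥ 63.5 and < 88 → Proficient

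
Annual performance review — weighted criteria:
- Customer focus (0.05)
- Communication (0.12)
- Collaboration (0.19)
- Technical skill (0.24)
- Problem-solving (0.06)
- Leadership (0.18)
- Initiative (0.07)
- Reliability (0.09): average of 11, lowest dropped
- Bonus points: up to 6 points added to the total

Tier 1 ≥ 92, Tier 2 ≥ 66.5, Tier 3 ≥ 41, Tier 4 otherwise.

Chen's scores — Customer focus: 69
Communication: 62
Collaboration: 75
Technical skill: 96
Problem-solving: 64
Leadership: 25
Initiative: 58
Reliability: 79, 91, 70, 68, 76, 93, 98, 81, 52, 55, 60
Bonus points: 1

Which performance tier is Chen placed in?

Reliability: drop 52 → average of remaining 10 = 771/10 = 77.1
Weighted total:
  Customer focus 69 × 0.05 = 3.45
  Communication 62 × 0.12 = 7.44
  Collaboration 75 × 0.19 = 14.25
  Technical skill 96 × 0.24 = 23.04
  Problem-solving 64 × 0.06 = 3.84
  Leadership 25 × 0.18 = 4.5
  Initiative 58 × 0.07 = 4.06
  Reliability 77.1 × 0.09 = 6.939
Sum = 67.519
Bonus points: 67.519 + 1 = 68.519
68.519 is ≥ 66.5 and < 92 → Tier 2

Tier 2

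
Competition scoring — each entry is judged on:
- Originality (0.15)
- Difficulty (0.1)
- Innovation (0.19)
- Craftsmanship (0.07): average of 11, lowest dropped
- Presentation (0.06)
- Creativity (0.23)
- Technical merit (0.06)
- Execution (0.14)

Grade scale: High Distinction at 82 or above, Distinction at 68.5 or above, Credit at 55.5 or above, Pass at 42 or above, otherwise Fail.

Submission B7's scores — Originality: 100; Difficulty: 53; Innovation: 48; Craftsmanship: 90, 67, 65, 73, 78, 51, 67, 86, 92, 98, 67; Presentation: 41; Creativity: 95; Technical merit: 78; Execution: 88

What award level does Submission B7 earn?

Distinction

Craftsmanship: drop 51 → average of remaining 10 = 783/10 = 78.3
Weighted total:
  Originality 100 × 0.15 = 15
  Difficulty 53 × 0.1 = 5.3
  Innovation 48 × 0.19 = 9.12
  Craftsmanship 78.3 × 0.07 = 5.481
  Presentation 41 × 0.06 = 2.46
  Creativity 95 × 0.23 = 21.85
  Technical merit 78 × 0.06 = 4.68
  Execution 88 × 0.14 = 12.32
Sum = 76.211
76.211 is ≥ 68.5 and < 82 → Distinction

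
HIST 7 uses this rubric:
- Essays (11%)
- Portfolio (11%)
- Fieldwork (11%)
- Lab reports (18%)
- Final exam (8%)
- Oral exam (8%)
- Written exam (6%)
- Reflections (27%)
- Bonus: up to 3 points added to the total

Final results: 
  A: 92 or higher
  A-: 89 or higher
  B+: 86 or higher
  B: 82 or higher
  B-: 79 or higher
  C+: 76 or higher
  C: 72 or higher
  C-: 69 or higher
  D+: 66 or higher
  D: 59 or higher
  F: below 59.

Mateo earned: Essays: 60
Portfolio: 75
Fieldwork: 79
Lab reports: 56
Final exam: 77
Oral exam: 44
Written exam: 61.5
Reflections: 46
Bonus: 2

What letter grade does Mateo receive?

Weighted total:
  Essays 60 × 0.11 = 6.6
  Portfolio 75 × 0.11 = 8.25
  Fieldwork 79 × 0.11 = 8.69
  Lab reports 56 × 0.18 = 10.08
  Final exam 77 × 0.08 = 6.16
  Oral exam 44 × 0.08 = 3.52
  Written exam 61.5 × 0.06 = 3.69
  Reflections 46 × 0.27 = 12.42
Sum = 59.41
Bonus: 59.41 + 2 = 61.41
61.41 is ≥ 59 and < 66 → D

D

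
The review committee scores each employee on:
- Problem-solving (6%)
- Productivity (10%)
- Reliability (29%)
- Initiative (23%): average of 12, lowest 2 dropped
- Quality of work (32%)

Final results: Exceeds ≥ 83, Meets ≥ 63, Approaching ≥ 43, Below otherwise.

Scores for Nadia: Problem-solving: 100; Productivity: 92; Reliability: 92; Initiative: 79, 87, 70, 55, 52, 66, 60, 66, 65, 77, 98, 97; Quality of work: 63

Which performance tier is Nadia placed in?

Initiative: drop 52, 55 → average of remaining 10 = 765/10 = 76.5
Weighted total:
  Problem-solving 100 × 0.06 = 6
  Productivity 92 × 0.1 = 9.2
  Reliability 92 × 0.29 = 26.68
  Initiative 76.5 × 0.23 = 17.595
  Quality of work 63 × 0.32 = 20.16
Sum = 79.635
79.635 is ≥ 63 and < 83 → Meets

Meets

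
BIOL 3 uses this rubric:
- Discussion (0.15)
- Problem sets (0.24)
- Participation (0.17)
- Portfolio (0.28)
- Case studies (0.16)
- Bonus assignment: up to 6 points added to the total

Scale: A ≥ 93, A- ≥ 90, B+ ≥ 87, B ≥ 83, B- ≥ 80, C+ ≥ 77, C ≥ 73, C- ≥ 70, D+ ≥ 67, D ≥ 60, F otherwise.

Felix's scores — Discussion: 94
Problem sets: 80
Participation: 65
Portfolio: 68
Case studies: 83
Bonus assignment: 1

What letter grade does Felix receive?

Weighted total:
  Discussion 94 × 0.15 = 14.1
  Problem sets 80 × 0.24 = 19.2
  Participation 65 × 0.17 = 11.05
  Portfolio 68 × 0.28 = 19.04
  Case studies 83 × 0.16 = 13.28
Sum = 76.67
Bonus assignment: 76.67 + 1 = 77.67
77.67 is ≥ 77 and < 80 → C+

C+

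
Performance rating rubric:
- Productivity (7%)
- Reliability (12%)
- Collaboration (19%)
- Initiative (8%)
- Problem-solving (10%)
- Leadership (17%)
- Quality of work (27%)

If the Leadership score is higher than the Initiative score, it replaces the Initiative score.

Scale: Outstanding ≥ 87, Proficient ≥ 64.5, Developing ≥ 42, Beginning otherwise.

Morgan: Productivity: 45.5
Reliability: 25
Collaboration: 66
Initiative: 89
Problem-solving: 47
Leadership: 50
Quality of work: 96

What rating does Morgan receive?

Leadership (50) ≤ Initiative (89), so Initiative stays at 89.
Weighted total:
  Productivity 45.5 × 0.07 = 3.185
  Reliability 25 × 0.12 = 3
  Collaboration 66 × 0.19 = 12.54
  Initiative 89 × 0.08 = 7.12
  Problem-solving 47 × 0.1 = 4.7
  Leadership 50 × 0.17 = 8.5
  Quality of work 96 × 0.27 = 25.92
Sum = 64.965
64.965 is ≥ 64.5 and < 87 → Proficient

Proficient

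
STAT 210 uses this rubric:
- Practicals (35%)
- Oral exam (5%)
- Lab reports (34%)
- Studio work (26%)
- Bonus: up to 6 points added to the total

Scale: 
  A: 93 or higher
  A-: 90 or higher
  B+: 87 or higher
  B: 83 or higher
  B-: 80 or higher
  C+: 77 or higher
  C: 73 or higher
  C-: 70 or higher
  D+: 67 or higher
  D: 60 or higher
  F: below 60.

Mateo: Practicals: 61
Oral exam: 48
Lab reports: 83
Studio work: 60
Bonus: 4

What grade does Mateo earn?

Weighted total:
  Practicals 61 × 0.35 = 21.35
  Oral exam 48 × 0.05 = 2.4
  Lab reports 83 × 0.34 = 28.22
  Studio work 60 × 0.26 = 15.6
Sum = 67.57
Bonus: 67.57 + 4 = 71.57
71.57 is ≥ 70 and < 73 → C-

C-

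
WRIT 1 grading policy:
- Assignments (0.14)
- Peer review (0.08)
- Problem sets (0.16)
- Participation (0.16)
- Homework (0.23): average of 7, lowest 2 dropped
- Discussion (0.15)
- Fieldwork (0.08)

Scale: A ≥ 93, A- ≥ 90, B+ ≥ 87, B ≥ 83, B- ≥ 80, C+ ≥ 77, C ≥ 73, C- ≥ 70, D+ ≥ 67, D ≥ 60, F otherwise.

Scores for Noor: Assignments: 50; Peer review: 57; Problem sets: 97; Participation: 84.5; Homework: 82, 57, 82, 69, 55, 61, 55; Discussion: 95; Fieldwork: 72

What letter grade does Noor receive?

Homework: drop 55, 55 → average of remaining 5 = 351/5 = 70.2
Weighted total:
  Assignments 50 × 0.14 = 7
  Peer review 57 × 0.08 = 4.56
  Problem sets 97 × 0.16 = 15.52
  Participation 84.5 × 0.16 = 13.52
  Homework 70.2 × 0.23 = 16.146
  Discussion 95 × 0.15 = 14.25
  Fieldwork 72 × 0.08 = 5.76
Sum = 76.756
76.756 is ≥ 73 and < 77 → C

C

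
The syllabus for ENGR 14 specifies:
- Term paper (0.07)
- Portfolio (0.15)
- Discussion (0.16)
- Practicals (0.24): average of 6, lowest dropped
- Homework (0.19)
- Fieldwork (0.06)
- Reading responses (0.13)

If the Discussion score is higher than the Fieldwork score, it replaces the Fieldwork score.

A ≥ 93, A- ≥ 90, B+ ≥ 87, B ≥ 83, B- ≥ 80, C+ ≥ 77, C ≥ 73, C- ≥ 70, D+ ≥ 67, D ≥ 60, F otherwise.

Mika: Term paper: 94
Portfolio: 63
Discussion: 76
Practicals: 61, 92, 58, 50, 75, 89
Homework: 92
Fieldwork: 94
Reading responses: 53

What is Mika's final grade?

C

Practicals: drop 50 → average of remaining 5 = 375/5 = 75
Discussion (76) ≤ Fieldwork (94), so Fieldwork stays at 94.
Weighted total:
  Term paper 94 × 0.07 = 6.58
  Portfolio 63 × 0.15 = 9.45
  Discussion 76 × 0.16 = 12.16
  Practicals 75 × 0.24 = 18
  Homework 92 × 0.19 = 17.48
  Fieldwork 94 × 0.06 = 5.64
  Reading responses 53 × 0.13 = 6.89
Sum = 76.2
76.2 is ≥ 73 and < 77 → C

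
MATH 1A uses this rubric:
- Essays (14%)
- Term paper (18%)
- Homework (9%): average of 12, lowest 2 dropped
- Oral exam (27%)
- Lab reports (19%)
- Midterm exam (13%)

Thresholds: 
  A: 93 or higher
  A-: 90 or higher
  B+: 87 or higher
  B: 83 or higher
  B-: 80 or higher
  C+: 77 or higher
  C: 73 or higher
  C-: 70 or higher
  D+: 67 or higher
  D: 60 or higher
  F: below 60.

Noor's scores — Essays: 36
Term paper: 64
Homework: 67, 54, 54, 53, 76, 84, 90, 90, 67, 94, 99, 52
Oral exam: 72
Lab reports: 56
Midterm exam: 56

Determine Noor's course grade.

Homework: drop 52, 53 → average of remaining 10 = 775/10 = 77.5
Weighted total:
  Essays 36 × 0.14 = 5.04
  Term paper 64 × 0.18 = 11.52
  Homework 77.5 × 0.09 = 6.975
  Oral exam 72 × 0.27 = 19.44
  Lab reports 56 × 0.19 = 10.64
  Midterm exam 56 × 0.13 = 7.28
Sum = 60.895
60.895 is ≥ 60 and < 67 → D

D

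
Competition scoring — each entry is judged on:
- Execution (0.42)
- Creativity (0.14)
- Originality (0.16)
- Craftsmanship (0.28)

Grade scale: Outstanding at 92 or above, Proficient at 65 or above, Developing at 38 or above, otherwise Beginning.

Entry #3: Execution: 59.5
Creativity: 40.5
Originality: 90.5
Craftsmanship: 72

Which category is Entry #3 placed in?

Proficient

Weighted total:
  Execution 59.5 × 0.42 = 24.99
  Creativity 40.5 × 0.14 = 5.67
  Originality 90.5 × 0.16 = 14.48
  Craftsmanship 72 × 0.28 = 20.16
Sum = 65.3
65.3 is ≥ 65 and < 92 → Proficient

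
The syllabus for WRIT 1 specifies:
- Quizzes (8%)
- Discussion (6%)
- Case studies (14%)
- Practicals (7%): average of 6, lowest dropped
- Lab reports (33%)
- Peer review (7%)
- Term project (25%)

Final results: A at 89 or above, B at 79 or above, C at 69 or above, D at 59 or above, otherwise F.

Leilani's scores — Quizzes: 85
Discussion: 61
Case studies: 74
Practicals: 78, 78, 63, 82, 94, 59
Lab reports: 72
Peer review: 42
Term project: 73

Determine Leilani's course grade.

C

Practicals: drop 59 → average of remaining 5 = 395/5 = 79
Weighted total:
  Quizzes 85 × 0.08 = 6.8
  Discussion 61 × 0.06 = 3.66
  Case studies 74 × 0.14 = 10.36
  Practicals 79 × 0.07 = 5.53
  Lab reports 72 × 0.33 = 23.76
  Peer review 42 × 0.07 = 2.94
  Term project 73 × 0.25 = 18.25
Sum = 71.3
71.3 is ≥ 69 and < 79 → C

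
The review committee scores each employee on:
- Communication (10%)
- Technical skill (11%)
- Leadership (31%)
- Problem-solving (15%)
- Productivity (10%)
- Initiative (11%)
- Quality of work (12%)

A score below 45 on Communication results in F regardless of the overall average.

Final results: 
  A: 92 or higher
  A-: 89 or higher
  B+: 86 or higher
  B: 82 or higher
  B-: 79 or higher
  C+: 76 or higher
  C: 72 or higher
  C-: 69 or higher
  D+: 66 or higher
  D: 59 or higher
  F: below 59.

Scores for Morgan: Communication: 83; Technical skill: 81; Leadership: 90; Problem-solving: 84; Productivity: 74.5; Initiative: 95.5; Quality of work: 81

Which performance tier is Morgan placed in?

Communication score 83 ≥ 45: minimum met.
Weighted total:
  Communication 83 × 0.1 = 8.3
  Technical skill 81 × 0.11 = 8.91
  Leadership 90 × 0.31 = 27.9
  Problem-solving 84 × 0.15 = 12.6
  Productivity 74.5 × 0.1 = 7.45
  Initiative 95.5 × 0.11 = 10.505
  Quality of work 81 × 0.12 = 9.72
Sum = 85.385
85.385 is ≥ 82 and < 86 → B

B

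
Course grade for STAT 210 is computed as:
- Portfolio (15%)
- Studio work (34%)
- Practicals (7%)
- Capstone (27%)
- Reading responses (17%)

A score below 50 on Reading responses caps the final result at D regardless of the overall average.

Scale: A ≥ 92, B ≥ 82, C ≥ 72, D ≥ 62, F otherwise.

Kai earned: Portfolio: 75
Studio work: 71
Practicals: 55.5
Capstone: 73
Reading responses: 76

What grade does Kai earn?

Reading responses score 76 ≥ 50: minimum met.
Weighted total:
  Portfolio 75 × 0.15 = 11.25
  Studio work 71 × 0.34 = 24.14
  Practicals 55.5 × 0.07 = 3.885
  Capstone 73 × 0.27 = 19.71
  Reading responses 76 × 0.17 = 12.92
Sum = 71.905
71.905 is ≥ 62 and < 72 → D

D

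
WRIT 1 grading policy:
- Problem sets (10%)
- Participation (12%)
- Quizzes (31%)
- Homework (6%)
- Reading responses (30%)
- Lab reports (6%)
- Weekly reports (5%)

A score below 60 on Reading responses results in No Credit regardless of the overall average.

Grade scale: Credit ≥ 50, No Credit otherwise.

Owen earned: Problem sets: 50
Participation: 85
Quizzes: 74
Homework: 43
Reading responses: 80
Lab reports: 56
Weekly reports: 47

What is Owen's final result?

Reading responses score 80 ≥ 60: minimum met.
Weighted total:
  Problem sets 50 × 0.1 = 5
  Participation 85 × 0.12 = 10.2
  Quizzes 74 × 0.31 = 22.94
  Homework 43 × 0.06 = 2.58
  Reading responses 80 × 0.3 = 24
  Lab reports 56 × 0.06 = 3.36
  Weekly reports 47 × 0.05 = 2.35
Sum = 70.43
70.43 ≥ 50 → Credit

Credit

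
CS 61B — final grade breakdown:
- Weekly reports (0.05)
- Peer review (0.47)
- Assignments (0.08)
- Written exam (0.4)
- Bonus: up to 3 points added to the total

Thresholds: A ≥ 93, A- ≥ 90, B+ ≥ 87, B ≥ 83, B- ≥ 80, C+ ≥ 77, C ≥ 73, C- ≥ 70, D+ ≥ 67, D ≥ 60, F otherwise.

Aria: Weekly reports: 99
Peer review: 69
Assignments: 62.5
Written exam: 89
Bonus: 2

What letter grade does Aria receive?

Weighted total:
  Weekly reports 99 × 0.05 = 4.95
  Peer review 69 × 0.47 = 32.43
  Assignments 62.5 × 0.08 = 5
  Written exam 89 × 0.4 = 35.6
Sum = 77.98
Bonus: 77.98 + 2 = 79.98
79.98 is ≥ 77 and < 80 → C+

C+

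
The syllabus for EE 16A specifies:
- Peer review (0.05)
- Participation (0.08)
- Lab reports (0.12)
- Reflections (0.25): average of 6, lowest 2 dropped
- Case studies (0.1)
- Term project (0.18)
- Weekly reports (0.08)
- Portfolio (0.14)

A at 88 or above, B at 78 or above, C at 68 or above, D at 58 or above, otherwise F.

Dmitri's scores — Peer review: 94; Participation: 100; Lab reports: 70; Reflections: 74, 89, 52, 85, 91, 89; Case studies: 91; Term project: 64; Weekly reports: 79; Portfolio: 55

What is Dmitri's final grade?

C

Reflections: drop 52, 74 → average of remaining 4 = 354/4 = 88.5
Weighted total:
  Peer review 94 × 0.05 = 4.7
  Participation 100 × 0.08 = 8
  Lab reports 70 × 0.12 = 8.4
  Reflections 88.5 × 0.25 = 22.125
  Case studies 91 × 0.1 = 9.1
  Term project 64 × 0.18 = 11.52
  Weekly reports 79 × 0.08 = 6.32
  Portfolio 55 × 0.14 = 7.7
Sum = 77.865
77.865 is ≥ 68 and < 78 → C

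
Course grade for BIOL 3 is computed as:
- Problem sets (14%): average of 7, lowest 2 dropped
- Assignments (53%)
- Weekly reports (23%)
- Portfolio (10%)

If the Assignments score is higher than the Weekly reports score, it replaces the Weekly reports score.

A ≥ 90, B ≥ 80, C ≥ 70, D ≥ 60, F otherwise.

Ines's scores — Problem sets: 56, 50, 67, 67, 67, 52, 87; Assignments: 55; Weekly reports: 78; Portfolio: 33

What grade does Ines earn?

D

Problem sets: drop 50, 52 → average of remaining 5 = 344/5 = 68.8
Assignments (55) ≤ Weekly reports (78), so Weekly reports stays at 78.
Weighted total:
  Problem sets 68.8 × 0.14 = 9.632
  Assignments 55 × 0.53 = 29.15
  Weekly reports 78 × 0.23 = 17.94
  Portfolio 33 × 0.1 = 3.3
Sum = 60.022
60.022 is ≥ 60 and < 70 → D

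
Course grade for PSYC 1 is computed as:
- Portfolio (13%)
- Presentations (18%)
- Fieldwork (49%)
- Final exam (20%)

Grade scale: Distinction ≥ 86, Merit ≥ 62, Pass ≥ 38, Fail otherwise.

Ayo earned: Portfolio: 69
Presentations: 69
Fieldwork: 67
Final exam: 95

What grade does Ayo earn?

Merit

Weighted total:
  Portfolio 69 × 0.13 = 8.97
  Presentations 69 × 0.18 = 12.42
  Fieldwork 67 × 0.49 = 32.83
  Final exam 95 × 0.2 = 19
Sum = 73.22
73.22 is ≥ 62 and < 86 → Merit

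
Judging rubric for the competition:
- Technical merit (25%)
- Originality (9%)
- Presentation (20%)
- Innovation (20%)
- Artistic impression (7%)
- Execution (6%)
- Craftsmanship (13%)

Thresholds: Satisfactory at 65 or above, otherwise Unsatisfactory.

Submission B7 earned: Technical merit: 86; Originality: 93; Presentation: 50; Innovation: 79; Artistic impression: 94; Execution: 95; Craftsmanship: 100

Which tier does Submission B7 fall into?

Weighted total:
  Technical merit 86 × 0.25 = 21.5
  Originality 93 × 0.09 = 8.37
  Presentation 50 × 0.2 = 10
  Innovation 79 × 0.2 = 15.8
  Artistic impression 94 × 0.07 = 6.58
  Execution 95 × 0.06 = 5.7
  Craftsmanship 100 × 0.13 = 13
Sum = 80.95
80.95 ≥ 65 → Satisfactory

Satisfactory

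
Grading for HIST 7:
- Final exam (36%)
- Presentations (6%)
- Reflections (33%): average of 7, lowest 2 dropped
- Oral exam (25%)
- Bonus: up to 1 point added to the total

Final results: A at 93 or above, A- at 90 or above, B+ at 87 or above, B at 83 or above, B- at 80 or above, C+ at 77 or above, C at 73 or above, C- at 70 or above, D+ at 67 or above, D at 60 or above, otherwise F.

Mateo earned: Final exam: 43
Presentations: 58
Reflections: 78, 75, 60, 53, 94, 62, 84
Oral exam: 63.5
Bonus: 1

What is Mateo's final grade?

D

Reflections: drop 53, 60 → average of remaining 5 = 393/5 = 78.6
Weighted total:
  Final exam 43 × 0.36 = 15.48
  Presentations 58 × 0.06 = 3.48
  Reflections 78.6 × 0.33 = 25.938
  Oral exam 63.5 × 0.25 = 15.875
Sum = 60.773
Bonus: 60.773 + 1 = 61.773
61.773 is ≥ 60 and < 67 → D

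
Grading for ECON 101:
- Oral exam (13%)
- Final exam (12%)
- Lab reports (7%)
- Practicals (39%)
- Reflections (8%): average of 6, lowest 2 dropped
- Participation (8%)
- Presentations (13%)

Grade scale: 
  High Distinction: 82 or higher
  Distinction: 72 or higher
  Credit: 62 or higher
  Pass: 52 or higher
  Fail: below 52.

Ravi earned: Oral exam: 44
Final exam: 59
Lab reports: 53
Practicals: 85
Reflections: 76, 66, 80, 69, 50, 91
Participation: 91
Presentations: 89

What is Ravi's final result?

Distinction

Reflections: drop 50, 66 → average of remaining 4 = 316/4 = 79
Weighted total:
  Oral exam 44 × 0.13 = 5.72
  Final exam 59 × 0.12 = 7.08
  Lab reports 53 × 0.07 = 3.71
  Practicals 85 × 0.39 = 33.15
  Reflections 79 × 0.08 = 6.32
  Participation 91 × 0.08 = 7.28
  Presentations 89 × 0.13 = 11.57
Sum = 74.83
74.83 is ≥ 72 and < 82 → Distinction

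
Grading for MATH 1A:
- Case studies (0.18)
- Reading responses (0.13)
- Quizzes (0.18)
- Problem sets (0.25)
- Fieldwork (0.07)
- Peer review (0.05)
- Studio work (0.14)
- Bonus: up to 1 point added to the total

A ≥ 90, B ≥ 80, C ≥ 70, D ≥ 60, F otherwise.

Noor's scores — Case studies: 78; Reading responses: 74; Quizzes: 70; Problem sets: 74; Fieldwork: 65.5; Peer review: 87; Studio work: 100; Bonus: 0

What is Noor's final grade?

C

Weighted total:
  Case studies 78 × 0.18 = 14.04
  Reading responses 74 × 0.13 = 9.62
  Quizzes 70 × 0.18 = 12.6
  Problem sets 74 × 0.25 = 18.5
  Fieldwork 65.5 × 0.07 = 4.585
  Peer review 87 × 0.05 = 4.35
  Studio work 100 × 0.14 = 14
Sum = 77.695
Bonus: 77.695 + 0 = 77.695
77.695 is ≥ 70 and < 80 → C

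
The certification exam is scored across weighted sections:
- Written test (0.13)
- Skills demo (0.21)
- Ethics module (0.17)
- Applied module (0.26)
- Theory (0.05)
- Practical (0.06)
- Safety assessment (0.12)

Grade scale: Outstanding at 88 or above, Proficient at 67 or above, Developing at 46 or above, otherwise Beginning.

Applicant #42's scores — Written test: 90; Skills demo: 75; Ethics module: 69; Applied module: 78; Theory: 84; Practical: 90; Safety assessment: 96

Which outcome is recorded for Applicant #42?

Weighted total:
  Written test 90 × 0.13 = 11.7
  Skills demo 75 × 0.21 = 15.75
  Ethics module 69 × 0.17 = 11.73
  Applied module 78 × 0.26 = 20.28
  Theory 84 × 0.05 = 4.2
  Practical 90 × 0.06 = 5.4
  Safety assessment 96 × 0.12 = 11.52
Sum = 80.58
80.58 is ≥ 67 and < 88 → Proficient

Proficient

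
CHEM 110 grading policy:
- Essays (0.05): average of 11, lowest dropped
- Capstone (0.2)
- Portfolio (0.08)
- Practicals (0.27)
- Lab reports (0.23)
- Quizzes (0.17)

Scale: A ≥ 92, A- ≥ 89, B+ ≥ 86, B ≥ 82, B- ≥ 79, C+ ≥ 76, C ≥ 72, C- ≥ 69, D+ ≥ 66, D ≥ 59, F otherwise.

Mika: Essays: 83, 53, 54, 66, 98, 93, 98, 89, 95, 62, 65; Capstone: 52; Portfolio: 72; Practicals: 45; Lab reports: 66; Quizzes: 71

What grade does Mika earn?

D

Essays: drop 53 → average of remaining 10 = 803/10 = 80.3
Weighted total:
  Essays 80.3 × 0.05 = 4.015
  Capstone 52 × 0.2 = 10.4
  Portfolio 72 × 0.08 = 5.76
  Practicals 45 × 0.27 = 12.15
  Lab reports 66 × 0.23 = 15.18
  Quizzes 71 × 0.17 = 12.07
Sum = 59.575
59.575 is ≥ 59 and < 66 → D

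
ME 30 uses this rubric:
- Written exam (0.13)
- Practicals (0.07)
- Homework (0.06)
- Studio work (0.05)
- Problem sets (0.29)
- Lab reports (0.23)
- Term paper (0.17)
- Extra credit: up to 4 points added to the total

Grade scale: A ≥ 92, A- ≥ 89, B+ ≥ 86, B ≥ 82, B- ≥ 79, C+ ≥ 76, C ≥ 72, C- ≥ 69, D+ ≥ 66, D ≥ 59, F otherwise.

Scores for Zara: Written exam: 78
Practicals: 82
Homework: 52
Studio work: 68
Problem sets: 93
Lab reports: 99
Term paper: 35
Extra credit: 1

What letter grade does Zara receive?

Weighted total:
  Written exam 78 × 0.13 = 10.14
  Practicals 82 × 0.07 = 5.74
  Homework 52 × 0.06 = 3.12
  Studio work 68 × 0.05 = 3.4
  Problem sets 93 × 0.29 = 26.97
  Lab reports 99 × 0.23 = 22.77
  Term paper 35 × 0.17 = 5.95
Sum = 78.09
Extra credit: 78.09 + 1 = 79.09
79.09 is ≥ 79 and < 82 → B-

B-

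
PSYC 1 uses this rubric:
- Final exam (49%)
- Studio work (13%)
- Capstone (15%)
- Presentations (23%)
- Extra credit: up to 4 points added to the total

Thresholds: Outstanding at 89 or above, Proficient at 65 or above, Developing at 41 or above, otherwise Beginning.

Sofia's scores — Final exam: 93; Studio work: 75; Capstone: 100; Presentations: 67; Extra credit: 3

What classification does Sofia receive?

Weighted total:
  Final exam 93 × 0.49 = 45.57
  Studio work 75 × 0.13 = 9.75
  Capstone 100 × 0.15 = 15
  Presentations 67 × 0.23 = 15.41
Sum = 85.73
Extra credit: 85.73 + 3 = 88.73
88.73 is ≥ 65 and < 89 → Proficient

Proficient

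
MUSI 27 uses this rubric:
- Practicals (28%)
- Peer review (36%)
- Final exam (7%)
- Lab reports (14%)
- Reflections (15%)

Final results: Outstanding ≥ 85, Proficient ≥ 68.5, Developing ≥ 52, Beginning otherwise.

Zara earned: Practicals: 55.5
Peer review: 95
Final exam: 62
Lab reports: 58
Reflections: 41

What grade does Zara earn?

Weighted total:
  Practicals 55.5 × 0.28 = 15.54
  Peer review 95 × 0.36 = 34.2
  Final exam 62 × 0.07 = 4.34
  Lab reports 58 × 0.14 = 8.12
  Reflections 41 × 0.15 = 6.15
Sum = 68.35
68.35 is ≥ 52 and < 68.5 → Developing

Developing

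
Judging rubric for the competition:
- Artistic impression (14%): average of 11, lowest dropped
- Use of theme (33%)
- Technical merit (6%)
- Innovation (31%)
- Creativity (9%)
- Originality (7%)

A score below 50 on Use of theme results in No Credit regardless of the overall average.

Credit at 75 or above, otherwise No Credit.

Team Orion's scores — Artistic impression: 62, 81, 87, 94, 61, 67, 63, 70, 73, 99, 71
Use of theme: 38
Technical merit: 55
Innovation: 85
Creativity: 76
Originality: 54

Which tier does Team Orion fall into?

Artistic impression: drop 61 → average of remaining 10 = 767/10 = 76.7
Use of theme score 38 < 50: minimum not met.
Weighted total:
  Artistic impression 76.7 × 0.14 = 10.738
  Use of theme 38 × 0.33 = 12.54
  Technical merit 55 × 0.06 = 3.3
  Innovation 85 × 0.31 = 26.35
  Creativity 76 × 0.09 = 6.84
  Originality 54 × 0.07 = 3.78
Sum = 63.548
Because the Use of theme minimum was not met, the result is No Credit.

No Credit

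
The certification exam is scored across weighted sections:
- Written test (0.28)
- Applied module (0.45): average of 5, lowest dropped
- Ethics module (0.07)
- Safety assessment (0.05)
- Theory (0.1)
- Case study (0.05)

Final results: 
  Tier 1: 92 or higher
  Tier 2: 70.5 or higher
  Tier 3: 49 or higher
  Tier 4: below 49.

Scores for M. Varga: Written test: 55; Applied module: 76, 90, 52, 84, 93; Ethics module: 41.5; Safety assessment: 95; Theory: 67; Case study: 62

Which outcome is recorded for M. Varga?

Tier 2

Applied module: drop 52 → average of remaining 4 = 343/4 = 85.75
Weighted total:
  Written test 55 × 0.28 = 15.4
  Applied module 85.75 × 0.45 = 38.5875
  Ethics module 41.5 × 0.07 = 2.905
  Safety assessment 95 × 0.05 = 4.75
  Theory 67 × 0.1 = 6.7
  Case study 62 × 0.05 = 3.1
Sum = 71.4425
71.4425 is ≥ 70.5 and < 92 → Tier 2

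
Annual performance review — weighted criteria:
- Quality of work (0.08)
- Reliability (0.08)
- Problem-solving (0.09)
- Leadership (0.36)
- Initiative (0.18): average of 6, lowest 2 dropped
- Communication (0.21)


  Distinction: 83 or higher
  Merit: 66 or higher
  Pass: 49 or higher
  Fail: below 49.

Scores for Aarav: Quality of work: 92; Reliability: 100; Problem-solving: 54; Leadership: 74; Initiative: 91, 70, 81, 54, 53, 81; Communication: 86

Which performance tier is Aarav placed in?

Merit

Initiative: drop 53, 54 → average of remaining 4 = 323/4 = 80.75
Weighted total:
  Quality of work 92 × 0.08 = 7.36
  Reliability 100 × 0.08 = 8
  Problem-solving 54 × 0.09 = 4.86
  Leadership 74 × 0.36 = 26.64
  Initiative 80.75 × 0.18 = 14.535
  Communication 86 × 0.21 = 18.06
Sum = 79.455
79.455 is ≥ 66 and < 83 → Merit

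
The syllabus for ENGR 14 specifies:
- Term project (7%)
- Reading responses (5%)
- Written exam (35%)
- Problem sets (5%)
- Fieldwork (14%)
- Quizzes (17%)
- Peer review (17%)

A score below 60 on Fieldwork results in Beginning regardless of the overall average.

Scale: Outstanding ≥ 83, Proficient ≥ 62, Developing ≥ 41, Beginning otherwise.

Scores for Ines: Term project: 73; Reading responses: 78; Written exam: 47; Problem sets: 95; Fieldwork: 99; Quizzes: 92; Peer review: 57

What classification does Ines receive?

Proficient

Fieldwork score 99 ≥ 60: minimum met.
Weighted total:
  Term project 73 × 0.07 = 5.11
  Reading responses 78 × 0.05 = 3.9
  Written exam 47 × 0.35 = 16.45
  Problem sets 95 × 0.05 = 4.75
  Fieldwork 99 × 0.14 = 13.86
  Quizzes 92 × 0.17 = 15.64
  Peer review 57 × 0.17 = 9.69
Sum = 69.4
69.4 is ≥ 62 and < 83 → Proficient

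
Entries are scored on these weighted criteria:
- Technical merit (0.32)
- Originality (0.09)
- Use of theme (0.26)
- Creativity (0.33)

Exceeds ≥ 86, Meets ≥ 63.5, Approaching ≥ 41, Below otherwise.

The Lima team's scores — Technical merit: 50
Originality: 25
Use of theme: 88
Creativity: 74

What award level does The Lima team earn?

Meets

Weighted total:
  Technical merit 50 × 0.32 = 16
  Originality 25 × 0.09 = 2.25
  Use of theme 88 × 0.26 = 22.88
  Creativity 74 × 0.33 = 24.42
Sum = 65.55
65.55 is ≥ 63.5 and < 86 → Meets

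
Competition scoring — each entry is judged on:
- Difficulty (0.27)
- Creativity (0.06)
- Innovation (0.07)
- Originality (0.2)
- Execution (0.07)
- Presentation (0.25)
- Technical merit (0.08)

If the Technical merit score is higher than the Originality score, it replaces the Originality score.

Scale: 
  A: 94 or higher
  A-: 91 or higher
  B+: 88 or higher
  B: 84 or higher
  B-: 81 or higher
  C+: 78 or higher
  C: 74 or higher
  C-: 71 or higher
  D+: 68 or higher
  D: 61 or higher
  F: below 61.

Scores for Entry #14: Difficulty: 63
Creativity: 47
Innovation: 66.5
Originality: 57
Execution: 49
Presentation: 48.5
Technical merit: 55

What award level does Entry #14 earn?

F

Technical merit (55) ≤ Originality (57), so Originality stays at 57.
Weighted total:
  Difficulty 63 × 0.27 = 17.01
  Creativity 47 × 0.06 = 2.82
  Innovation 66.5 × 0.07 = 4.655
  Originality 57 × 0.2 = 11.4
  Execution 49 × 0.07 = 3.43
  Presentation 48.5 × 0.25 = 12.125
  Technical merit 55 × 0.08 = 4.4
Sum = 55.84
55.84 < 61 → F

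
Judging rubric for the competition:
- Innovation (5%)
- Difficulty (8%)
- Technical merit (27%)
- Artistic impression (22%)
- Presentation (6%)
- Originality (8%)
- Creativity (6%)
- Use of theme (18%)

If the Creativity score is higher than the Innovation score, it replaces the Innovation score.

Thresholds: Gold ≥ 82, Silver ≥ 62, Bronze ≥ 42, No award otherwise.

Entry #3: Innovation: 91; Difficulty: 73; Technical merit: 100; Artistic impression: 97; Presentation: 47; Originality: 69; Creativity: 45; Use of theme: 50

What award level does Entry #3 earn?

Silver

Creativity (45) ≤ Innovation (91), so Innovation stays at 91.
Weighted total:
  Innovation 91 × 0.05 = 4.55
  Difficulty 73 × 0.08 = 5.84
  Technical merit 100 × 0.27 = 27
  Artistic impression 97 × 0.22 = 21.34
  Presentation 47 × 0.06 = 2.82
  Originality 69 × 0.08 = 5.52
  Creativity 45 × 0.06 = 2.7
  Use of theme 50 × 0.18 = 9
Sum = 78.77
78.77 is ≥ 62 and < 82 → Silver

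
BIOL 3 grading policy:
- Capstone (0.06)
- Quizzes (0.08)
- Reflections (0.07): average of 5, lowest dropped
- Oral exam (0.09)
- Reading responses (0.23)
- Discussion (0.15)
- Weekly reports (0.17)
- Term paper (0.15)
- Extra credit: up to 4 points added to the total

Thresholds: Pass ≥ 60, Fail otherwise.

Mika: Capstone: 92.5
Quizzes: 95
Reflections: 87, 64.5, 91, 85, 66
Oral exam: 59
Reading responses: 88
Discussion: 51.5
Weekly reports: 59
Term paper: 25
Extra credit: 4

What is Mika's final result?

Pass

Reflections: drop 64.5 → average of remaining 4 = 329/4 = 82.25
Weighted total:
  Capstone 92.5 × 0.06 = 5.55
  Quizzes 95 × 0.08 = 7.6
  Reflections 82.25 × 0.07 = 5.7575
  Oral exam 59 × 0.09 = 5.31
  Reading responses 88 × 0.23 = 20.24
  Discussion 51.5 × 0.15 = 7.725
  Weekly reports 59 × 0.17 = 10.03
  Term paper 25 × 0.15 = 3.75
Sum = 65.9625
Extra credit: 65.9625 + 4 = 69.9625
69.9625 ≥ 60 → Pass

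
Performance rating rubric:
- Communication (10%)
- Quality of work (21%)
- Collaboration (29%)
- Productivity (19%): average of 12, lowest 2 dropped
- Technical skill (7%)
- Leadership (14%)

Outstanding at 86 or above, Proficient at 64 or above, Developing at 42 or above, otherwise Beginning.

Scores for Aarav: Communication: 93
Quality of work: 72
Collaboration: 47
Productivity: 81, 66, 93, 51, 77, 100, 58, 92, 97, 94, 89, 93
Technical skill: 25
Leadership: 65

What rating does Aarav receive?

Productivity: drop 51, 58 → average of remaining 10 = 882/10 = 88.2
Weighted total:
  Communication 93 × 0.1 = 9.3
  Quality of work 72 × 0.21 = 15.12
  Collaboration 47 × 0.29 = 13.63
  Productivity 88.2 × 0.19 = 16.758
  Technical skill 25 × 0.07 = 1.75
  Leadership 65 × 0.14 = 9.1
Sum = 65.658
65.658 is ≥ 64 and < 86 → Proficient

Proficient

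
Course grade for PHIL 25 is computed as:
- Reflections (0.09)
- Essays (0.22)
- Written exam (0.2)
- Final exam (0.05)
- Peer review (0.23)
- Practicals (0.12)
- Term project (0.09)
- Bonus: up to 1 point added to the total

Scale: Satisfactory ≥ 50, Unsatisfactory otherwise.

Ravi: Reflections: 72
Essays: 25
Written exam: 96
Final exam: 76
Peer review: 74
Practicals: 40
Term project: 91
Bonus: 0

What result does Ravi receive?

Weighted total:
  Reflections 72 × 0.09 = 6.48
  Essays 25 × 0.22 = 5.5
  Written exam 96 × 0.2 = 19.2
  Final exam 76 × 0.05 = 3.8
  Peer review 74 × 0.23 = 17.02
  Practicals 40 × 0.12 = 4.8
  Term project 91 × 0.09 = 8.19
Sum = 64.99
Bonus: 64.99 + 0 = 64.99
64.99 ≥ 50 → Satisfactory

Satisfactory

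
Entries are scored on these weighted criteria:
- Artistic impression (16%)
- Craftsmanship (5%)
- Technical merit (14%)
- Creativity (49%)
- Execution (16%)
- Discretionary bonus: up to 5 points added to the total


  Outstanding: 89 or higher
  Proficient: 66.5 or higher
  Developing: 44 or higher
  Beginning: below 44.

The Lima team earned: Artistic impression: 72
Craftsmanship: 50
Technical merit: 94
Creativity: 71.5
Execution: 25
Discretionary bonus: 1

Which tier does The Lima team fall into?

Weighted total:
  Artistic impression 72 × 0.16 = 11.52
  Craftsmanship 50 × 0.05 = 2.5
  Technical merit 94 × 0.14 = 13.16
  Creativity 71.5 × 0.49 = 35.035
  Execution 25 × 0.16 = 4
Sum = 66.215
Discretionary bonus: 66.215 + 1 = 67.215
67.215 is ≥ 66.5 and < 89 → Proficient

Proficient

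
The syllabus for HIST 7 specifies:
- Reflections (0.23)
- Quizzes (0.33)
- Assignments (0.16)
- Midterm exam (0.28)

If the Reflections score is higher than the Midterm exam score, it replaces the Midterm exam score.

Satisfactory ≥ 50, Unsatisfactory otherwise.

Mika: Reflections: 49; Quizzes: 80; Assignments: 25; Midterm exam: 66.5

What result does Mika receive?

Reflections (49) ≤ Midterm exam (66.5), so Midterm exam stays at 66.5.
Weighted total:
  Reflections 49 × 0.23 = 11.27
  Quizzes 80 × 0.33 = 26.4
  Assignments 25 × 0.16 = 4
  Midterm exam 66.5 × 0.28 = 18.62
Sum = 60.29
60.29 ≥ 50 → Satisfactory

Satisfactory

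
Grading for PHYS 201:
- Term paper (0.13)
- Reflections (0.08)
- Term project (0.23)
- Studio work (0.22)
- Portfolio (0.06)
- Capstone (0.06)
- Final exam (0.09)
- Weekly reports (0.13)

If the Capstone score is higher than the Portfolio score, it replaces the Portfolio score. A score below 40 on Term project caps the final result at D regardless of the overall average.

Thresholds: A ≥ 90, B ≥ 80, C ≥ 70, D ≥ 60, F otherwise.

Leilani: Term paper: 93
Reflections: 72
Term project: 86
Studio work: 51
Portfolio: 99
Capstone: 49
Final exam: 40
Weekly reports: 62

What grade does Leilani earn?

Capstone (49) ≤ Portfolio (99), so Portfolio stays at 99.
Term project score 86 ≥ 40: minimum met.
Weighted total:
  Term paper 93 × 0.13 = 12.09
  Reflections 72 × 0.08 = 5.76
  Term project 86 × 0.23 = 19.78
  Studio work 51 × 0.22 = 11.22
  Portfolio 99 × 0.06 = 5.94
  Capstone 49 × 0.06 = 2.94
  Final exam 40 × 0.09 = 3.6
  Weekly reports 62 × 0.13 = 8.06
Sum = 69.39
69.39 is ≥ 60 and < 70 → D

D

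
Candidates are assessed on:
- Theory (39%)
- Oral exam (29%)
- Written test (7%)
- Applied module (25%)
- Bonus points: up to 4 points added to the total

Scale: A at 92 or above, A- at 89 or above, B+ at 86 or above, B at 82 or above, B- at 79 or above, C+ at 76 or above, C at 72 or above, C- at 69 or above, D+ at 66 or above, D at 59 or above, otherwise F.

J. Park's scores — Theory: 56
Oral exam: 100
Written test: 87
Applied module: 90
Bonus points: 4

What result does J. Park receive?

Weighted total:
  Theory 56 × 0.39 = 21.84
  Oral exam 100 × 0.29 = 29
  Written test 87 × 0.07 = 6.09
  Applied module 90 × 0.25 = 22.5
Sum = 79.43
Bonus points: 79.43 + 4 = 83.43
83.43 is ≥ 82 and < 86 → B

B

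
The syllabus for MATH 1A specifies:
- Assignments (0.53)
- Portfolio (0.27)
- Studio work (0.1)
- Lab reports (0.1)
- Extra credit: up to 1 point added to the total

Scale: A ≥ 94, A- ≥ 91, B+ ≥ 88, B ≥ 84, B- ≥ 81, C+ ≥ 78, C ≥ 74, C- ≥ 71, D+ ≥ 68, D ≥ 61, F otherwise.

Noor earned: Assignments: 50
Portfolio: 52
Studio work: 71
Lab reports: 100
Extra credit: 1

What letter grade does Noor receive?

F

Weighted total:
  Assignments 50 × 0.53 = 26.5
  Portfolio 52 × 0.27 = 14.04
  Studio work 71 × 0.1 = 7.1
  Lab reports 100 × 0.1 = 10
Sum = 57.64
Extra credit: 57.64 + 1 = 58.64
58.64 < 61 → F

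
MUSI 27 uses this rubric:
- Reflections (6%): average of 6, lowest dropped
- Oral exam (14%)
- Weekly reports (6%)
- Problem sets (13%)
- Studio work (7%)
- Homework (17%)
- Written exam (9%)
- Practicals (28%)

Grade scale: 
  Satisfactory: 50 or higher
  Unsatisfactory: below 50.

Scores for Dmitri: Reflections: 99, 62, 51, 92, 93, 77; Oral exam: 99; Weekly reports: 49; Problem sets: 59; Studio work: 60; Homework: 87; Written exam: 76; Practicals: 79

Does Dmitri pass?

Reflections: drop 51 → average of remaining 5 = 423/5 = 84.6
Weighted total:
  Reflections 84.6 × 0.06 = 5.076
  Oral exam 99 × 0.14 = 13.86
  Weekly reports 49 × 0.06 = 2.94
  Problem sets 59 × 0.13 = 7.67
  Studio work 60 × 0.07 = 4.2
  Homework 87 × 0.17 = 14.79
  Written exam 76 × 0.09 = 6.84
  Practicals 79 × 0.28 = 22.12
Sum = 77.496
77.496 ≥ 50 → Satisfactory

Satisfactory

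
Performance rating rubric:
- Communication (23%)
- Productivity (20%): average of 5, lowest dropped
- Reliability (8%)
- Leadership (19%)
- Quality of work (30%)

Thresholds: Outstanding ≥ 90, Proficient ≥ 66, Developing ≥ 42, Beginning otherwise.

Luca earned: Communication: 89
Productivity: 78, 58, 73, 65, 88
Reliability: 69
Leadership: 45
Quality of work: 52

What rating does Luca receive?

Productivity: drop 58 → average of remaining 4 = 304/4 = 76
Weighted total:
  Communication 89 × 0.23 = 20.47
  Productivity 76 × 0.2 = 15.2
  Reliability 69 × 0.08 = 5.52
  Leadership 45 × 0.19 = 8.55
  Quality of work 52 × 0.3 = 15.6
Sum = 65.34
65.34 is ≥ 42 and < 66 → Developing

Developing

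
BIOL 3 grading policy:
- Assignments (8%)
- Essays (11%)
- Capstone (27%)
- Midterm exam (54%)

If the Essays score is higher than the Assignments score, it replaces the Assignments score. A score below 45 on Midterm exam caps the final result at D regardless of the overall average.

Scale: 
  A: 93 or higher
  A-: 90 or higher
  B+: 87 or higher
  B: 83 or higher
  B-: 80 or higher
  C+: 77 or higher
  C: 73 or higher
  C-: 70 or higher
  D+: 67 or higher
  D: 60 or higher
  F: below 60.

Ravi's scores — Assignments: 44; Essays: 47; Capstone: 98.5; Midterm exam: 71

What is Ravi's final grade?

C

Essays (47) > Assignments (44), so Assignments counts as 47.
Midterm exam score 71 ≥ 45: minimum met.
Weighted total:
  Assignments 47 × 0.08 = 3.76
  Essays 47 × 0.11 = 5.17
  Capstone 98.5 × 0.27 = 26.595
  Midterm exam 71 × 0.54 = 38.34
Sum = 73.865
73.865 is ≥ 73 and < 77 → C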